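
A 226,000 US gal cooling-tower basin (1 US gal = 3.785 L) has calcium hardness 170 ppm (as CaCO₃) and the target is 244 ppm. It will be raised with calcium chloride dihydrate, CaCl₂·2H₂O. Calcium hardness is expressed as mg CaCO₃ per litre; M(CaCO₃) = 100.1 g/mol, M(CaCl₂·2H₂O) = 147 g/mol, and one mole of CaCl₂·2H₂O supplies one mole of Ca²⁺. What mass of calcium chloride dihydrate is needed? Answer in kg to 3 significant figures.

93.0 kg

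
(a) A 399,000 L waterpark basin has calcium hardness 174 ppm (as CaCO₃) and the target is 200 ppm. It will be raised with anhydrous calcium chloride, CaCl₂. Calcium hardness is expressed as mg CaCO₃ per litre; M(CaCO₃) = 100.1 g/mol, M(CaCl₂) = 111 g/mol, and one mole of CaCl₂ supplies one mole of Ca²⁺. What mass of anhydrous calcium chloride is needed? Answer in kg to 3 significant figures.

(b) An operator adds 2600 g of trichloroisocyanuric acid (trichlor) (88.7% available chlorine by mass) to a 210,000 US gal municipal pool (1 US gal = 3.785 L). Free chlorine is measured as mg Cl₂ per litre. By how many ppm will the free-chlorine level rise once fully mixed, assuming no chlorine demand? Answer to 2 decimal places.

(a) 11.5 kg; (b) 2.90 ppm

(a) Hardness to add: (200 − 174) = 26 mg/L as CaCO₃ × 399,000 L = 10,370 g as CaCO₃.
(a) Moles of Ca²⁺ (1 mol Ca²⁺ ≡ 1 mol CaCO₃): 10,370 / 100.1 g/mol = 103.6 mol.
(a) Mass of CaCl₂: 103.6 × 111 = 11,500 g.

(b) Volume: 210,000 US gal × 3.785 L/gal = 794,850 L.
(b) Available chlorine delivered: 2600 g × 0.887 = 2306 g as Cl₂.
(b) Concentration rise: 2306 g / 794,850 L = 2.901 mg/L = 2.90 ppm.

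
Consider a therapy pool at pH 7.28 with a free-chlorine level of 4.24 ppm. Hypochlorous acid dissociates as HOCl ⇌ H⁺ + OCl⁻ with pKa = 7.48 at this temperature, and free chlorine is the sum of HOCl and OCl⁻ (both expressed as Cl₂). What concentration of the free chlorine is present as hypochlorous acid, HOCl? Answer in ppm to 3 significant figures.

[OCl⁻]/[HOCl] = 10^(pH − pKa) = 10^(7.28 − 7.48) = 10^-0.20 = 0.631.
Fraction as HOCl = 1 / (1 + 0.631) = 0.6131.
HOCl = 0.6131 × 4.24 ppm = 2.6 ppm.

2.60 ppm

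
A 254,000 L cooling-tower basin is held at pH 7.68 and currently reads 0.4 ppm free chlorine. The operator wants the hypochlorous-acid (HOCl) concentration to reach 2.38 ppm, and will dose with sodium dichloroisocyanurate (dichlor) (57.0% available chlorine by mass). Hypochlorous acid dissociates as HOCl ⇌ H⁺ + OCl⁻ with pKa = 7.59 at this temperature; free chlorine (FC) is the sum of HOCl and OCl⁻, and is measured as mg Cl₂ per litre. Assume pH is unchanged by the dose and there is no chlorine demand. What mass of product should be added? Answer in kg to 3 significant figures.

[OCl⁻]/[HOCl] = 10^(pH − pKa) = 10^(7.68 − 7.59) = 1.23; fraction as HOCl = 1/(1 + 1.23) = 0.4484.
Free chlorine required for 2.38 ppm HOCl: 2.38 / 0.4484 = 5.308 ppm.
FC to add: 5.308 − 0.4 = 4.908 mg/L as Cl₂.
Cl₂ equivalent: 4.908 mg/L × 254,000 L = 1247 g.
Product at 57.0% available Cl: 1247 / 0.57 = 2187 g.

2.19 kg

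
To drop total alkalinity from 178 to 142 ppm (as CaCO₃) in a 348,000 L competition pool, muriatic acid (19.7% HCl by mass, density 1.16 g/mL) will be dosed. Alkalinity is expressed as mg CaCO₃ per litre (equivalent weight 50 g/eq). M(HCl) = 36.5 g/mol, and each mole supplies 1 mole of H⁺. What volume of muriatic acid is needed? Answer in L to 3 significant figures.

Alkalinity to neutralize: (178 − 142) = 36 mg/L as CaCO₃ × 348,000 L = 12,530 g as CaCO₃.
Equivalents of H⁺ required: 12,530 ÷ 50 g/eq = 250.6 eq = 250.6 mol HCl.
Mass of HCl: 250.6 × 36.5 = 9145 g.
Mass of 19.7% solution: 9145 / 0.197 = 46,420 g.
Volume: 46,420 g ÷ 1.16 g/mL = 40,020 mL.

40.0 L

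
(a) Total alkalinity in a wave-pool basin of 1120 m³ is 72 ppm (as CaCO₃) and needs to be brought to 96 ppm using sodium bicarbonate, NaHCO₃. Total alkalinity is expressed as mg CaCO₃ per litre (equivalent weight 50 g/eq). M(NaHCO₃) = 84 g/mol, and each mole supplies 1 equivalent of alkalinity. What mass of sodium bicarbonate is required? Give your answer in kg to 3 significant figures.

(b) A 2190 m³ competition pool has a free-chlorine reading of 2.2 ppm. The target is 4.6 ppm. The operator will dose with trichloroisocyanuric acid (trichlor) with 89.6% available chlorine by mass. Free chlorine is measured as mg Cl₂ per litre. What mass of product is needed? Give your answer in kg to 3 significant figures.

(a) 45.2 kg; (b) 5.87 kg

(a) Volume: 1120 m³ = 1,120,000 L.
(a) Alkalinity to add: (96 − 72) = 24 mg/L as CaCO₃ × 1,120,000 L = 26,880 g as CaCO₃.
(a) Equivalents: 26,880 g ÷ 50 g/eq = 537.6 eq.
(a) NaHCO₃ supplies 1 eq per mole → 537.6 mol.
(a) Mass: 537.6 mol × 84 g/mol = 45,160 g.

(b) Volume: 2190 m³ = 2,190,000 L.
(b) Chlorine deficit: 4.6 − 2.2 = 2.4 ppm = 2.4 mg/L as Cl₂.
(b) Cl₂ equivalent needed: 2.4 mg/L × 2,190,000 L = 5,256,000 mg = 5256 g.
(b) Product at 89.6% available chlorine: 5256 / 0.896 = 5866 g.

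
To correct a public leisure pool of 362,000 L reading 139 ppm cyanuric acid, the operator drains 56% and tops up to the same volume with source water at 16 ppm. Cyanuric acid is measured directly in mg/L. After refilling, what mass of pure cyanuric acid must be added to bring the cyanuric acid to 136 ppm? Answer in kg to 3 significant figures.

23.8 kg

After draining 56% and refilling: 139 × 0.44 + 16 × 0.56 = 70.12 ppm.
Deficit to target: 136 − 70.12 = 65.88 mg/L.
Mass: 65.88 mg/L × 362,000 L = 23,850 g cyanuric acid.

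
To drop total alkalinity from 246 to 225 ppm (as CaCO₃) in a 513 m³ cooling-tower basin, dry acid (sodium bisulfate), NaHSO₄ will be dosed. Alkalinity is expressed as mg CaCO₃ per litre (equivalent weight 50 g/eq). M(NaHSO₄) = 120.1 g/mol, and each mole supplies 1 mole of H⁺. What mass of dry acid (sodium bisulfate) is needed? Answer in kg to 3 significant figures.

Volume: 513 m³ = 513,000 L.
Alkalinity to neutralize: (246 − 225) = 21 mg/L as CaCO₃ × 513,000 L = 10,770 g as CaCO₃.
Equivalents of H⁺ required: 10,770 ÷ 50 g/eq = 215.5 eq = 215.5 mol NaHSO₄.
Mass of NaHSO₄: 215.5 × 120.1 = 25,880 g.

25.9 kg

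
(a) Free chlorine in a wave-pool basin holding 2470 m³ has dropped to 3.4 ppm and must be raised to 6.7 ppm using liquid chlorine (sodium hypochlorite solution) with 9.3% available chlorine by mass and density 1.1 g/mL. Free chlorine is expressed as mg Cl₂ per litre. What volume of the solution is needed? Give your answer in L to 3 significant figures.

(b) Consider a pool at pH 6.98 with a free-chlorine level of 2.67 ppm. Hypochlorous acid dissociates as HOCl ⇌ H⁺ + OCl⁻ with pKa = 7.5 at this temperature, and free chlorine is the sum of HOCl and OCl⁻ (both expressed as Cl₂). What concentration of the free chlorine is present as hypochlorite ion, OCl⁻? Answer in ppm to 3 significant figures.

(a) Volume: 2470 m³ = 2,470,000 L.
(a) Chlorine deficit: 6.7 − 3.4 = 3.3 ppm = 3.3 mg/L as Cl₂.
(a) Cl₂ equivalent needed: 3.3 mg/L × 2,470,000 L = 8,151,000 mg = 8151 g.
(a) Product at 9.3% available chlorine: 8151 / 0.093 = 87,650 g.
(a) Volume at density 1.1 g/mL: 87,650 g ÷ 1.1 g/mL = 79,680 mL.

(b) [OCl⁻]/[HOCl] = 10^(pH − pKa) = 10^(6.98 − 7.5) = 10^-0.52 = 0.302.
(b) Fraction as HOCl = 1 / (1 + 0.302) = 0.7681.
(b) OCl⁻ = (1 − 0.7681) × 2.67 ppm = 0.6193 ppm.

(a) 79.7 L; (b) 0.619 ppm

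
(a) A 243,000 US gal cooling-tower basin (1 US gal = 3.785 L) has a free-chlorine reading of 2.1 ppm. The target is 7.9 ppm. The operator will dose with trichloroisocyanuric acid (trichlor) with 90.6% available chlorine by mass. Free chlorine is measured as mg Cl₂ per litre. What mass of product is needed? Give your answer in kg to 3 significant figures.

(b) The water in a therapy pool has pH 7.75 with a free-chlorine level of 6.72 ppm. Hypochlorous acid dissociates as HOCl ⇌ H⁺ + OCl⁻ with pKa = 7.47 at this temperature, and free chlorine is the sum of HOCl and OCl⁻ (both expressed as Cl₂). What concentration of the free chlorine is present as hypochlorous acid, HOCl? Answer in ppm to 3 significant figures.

(a) 5.89 kg; (b) 2.31 ppm

(a) Volume: 243,000 US gal × 3.785 L/gal = 919,755 L.
(a) Chlorine deficit: 7.9 − 2.1 = 5.8 ppm = 5.8 mg/L as Cl₂.
(a) Cl₂ equivalent needed: 5.8 mg/L × 919,755 L = 5,335,000 mg = 5335 g.
(a) Product at 90.6% available chlorine: 5335 / 0.906 = 5888 g.

(b) [OCl⁻]/[HOCl] = 10^(pH − pKa) = 10^(7.75 − 7.47) = 10^0.28 = 1.905.
(b) Fraction as HOCl = 1 / (1 + 1.905) = 0.3442.
(b) HOCl = 0.3442 × 6.72 ppm = 2.313 ppm.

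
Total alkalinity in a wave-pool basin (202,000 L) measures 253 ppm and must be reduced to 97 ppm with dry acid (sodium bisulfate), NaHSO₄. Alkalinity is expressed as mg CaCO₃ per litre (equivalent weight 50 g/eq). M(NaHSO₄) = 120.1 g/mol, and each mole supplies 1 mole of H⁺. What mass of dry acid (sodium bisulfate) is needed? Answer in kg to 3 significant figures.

75.7 kg

Alkalinity to neutralize: (253 − 97) = 156 mg/L as CaCO₃ × 202,000 L = 31,510 g as CaCO₃.
Equivalents of H⁺ required: 31,510 ÷ 50 g/eq = 630.2 eq = 630.2 mol NaHSO₄.
Mass of NaHSO₄: 630.2 × 120.1 = 75,690 g.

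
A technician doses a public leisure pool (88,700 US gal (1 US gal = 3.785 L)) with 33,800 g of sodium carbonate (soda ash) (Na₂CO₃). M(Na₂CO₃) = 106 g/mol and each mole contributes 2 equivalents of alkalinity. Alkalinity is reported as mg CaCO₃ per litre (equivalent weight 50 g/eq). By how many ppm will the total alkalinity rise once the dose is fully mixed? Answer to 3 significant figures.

Volume: 88,700 US gal × 3.785 L/gal = 335,730 L.
Moles of Na₂CO₃: 33,800 g ÷ 106 g/mol = 318.9 mol → 637.7 eq of alkalinity.
As CaCO₃: 637.7 eq × 50 g/eq = 31,890 g.
Rise: 31,890 g / 335,730 L × 1000 = 94.98 mg/L.

95.0 ppm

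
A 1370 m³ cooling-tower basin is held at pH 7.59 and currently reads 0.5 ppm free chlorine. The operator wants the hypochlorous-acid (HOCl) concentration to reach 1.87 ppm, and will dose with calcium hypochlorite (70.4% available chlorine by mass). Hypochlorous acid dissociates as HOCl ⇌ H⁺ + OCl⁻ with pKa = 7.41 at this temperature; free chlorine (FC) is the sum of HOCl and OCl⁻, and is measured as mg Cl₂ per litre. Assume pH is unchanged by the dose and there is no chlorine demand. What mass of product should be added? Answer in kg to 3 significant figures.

8.17 kg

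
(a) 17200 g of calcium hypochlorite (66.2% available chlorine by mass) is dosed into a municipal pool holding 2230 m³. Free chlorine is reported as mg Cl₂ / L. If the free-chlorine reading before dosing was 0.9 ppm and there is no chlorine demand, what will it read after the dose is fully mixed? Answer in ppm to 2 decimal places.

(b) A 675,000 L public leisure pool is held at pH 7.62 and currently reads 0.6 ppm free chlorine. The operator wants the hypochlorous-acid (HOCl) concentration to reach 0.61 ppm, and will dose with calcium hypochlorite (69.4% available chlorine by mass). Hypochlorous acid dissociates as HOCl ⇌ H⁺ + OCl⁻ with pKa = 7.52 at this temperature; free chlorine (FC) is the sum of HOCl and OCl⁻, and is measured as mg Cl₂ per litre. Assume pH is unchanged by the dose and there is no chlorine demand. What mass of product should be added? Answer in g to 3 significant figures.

(a) 6.01 ppm; (b) 757 g

(a) Volume: 2230 m³ = 2,230,000 L.
(a) Available chlorine delivered: 17,200 g × 0.662 = 11,390 g as Cl₂.
(a) Concentration rise: 11,390 g / 2,230,000 L = 5.106 mg/L = 5.11 ppm.
(a) Final FC: 0.9 + 5.11 = 6.01 ppm.

(b) [OCl⁻]/[HOCl] = 10^(pH − pKa) = 10^(7.62 − 7.52) = 1.259; fraction as HOCl = 1/(1 + 1.259) = 0.4427.
(b) Free chlorine required for 0.61 ppm HOCl: 0.61 / 0.4427 = 1.378 ppm.
(b) FC to add: 1.378 − 0.6 = 0.7779 mg/L as Cl₂.
(b) Cl₂ equivalent: 0.7779 mg/L × 675,000 L = 525.1 g.
(b) Product at 69.4% available Cl: 525.1 / 0.694 = 756.6 g.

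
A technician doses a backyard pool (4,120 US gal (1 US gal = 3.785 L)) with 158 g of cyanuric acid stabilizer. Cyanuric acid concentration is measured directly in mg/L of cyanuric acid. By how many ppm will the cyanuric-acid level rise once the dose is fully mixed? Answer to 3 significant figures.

10.1 ppm

Volume: 4,120 US gal × 3.785 L/gal = 15,594 L.
Rise: 158 g / 15,594 L × 1000 = 10.13 mg/L.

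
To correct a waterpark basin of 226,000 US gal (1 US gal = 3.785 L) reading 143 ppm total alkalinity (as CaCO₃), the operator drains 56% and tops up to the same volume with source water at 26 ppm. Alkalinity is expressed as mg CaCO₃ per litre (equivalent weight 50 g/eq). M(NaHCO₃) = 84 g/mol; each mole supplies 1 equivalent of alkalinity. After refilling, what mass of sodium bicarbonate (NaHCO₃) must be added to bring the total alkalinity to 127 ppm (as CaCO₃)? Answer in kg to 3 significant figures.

Volume: 226,000 US gal × 3.785 L/gal = 855,410 L.
After draining 56% and refilling: 143 × 0.44 + 26 × 0.56 = 77.48 ppm.
Deficit to target: 127 − 77.48 = 49.52 mg/L.
As CaCO₃: 49.52 mg/L × 855,410 L = 42,360 g; ÷ 50 g/eq ÷ 1 = 847.2 mol NaHCO₃.
Mass: 847.2 × 84 = 71,160 g.

71.2 kg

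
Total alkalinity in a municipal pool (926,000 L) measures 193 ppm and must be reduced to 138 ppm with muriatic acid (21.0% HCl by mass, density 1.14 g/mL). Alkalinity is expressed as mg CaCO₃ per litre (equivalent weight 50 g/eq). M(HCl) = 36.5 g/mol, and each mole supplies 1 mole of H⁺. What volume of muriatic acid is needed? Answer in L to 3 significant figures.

155 L

Alkalinity to neutralize: (193 − 138) = 55 mg/L as CaCO₃ × 926,000 L = 50,930 g as CaCO₃.
Equivalents of H⁺ required: 50,930 ÷ 50 g/eq = 1019 eq = 1019 mol HCl.
Mass of HCl: 1019 × 36.5 = 37,180 g.
Mass of 21.0% solution: 37,180 / 0.21 = 177,000 g.
Volume: 177,000 g ÷ 1.14 g/mL = 155,300 mL.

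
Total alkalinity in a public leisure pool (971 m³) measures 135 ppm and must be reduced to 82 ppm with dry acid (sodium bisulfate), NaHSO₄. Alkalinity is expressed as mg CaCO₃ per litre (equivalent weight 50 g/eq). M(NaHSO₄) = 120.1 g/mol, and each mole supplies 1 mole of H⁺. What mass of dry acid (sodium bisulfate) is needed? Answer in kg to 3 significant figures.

Volume: 971 m³ = 971,000 L.
Alkalinity to neutralize: (135 − 82) = 53 mg/L as CaCO₃ × 971,000 L = 51,460 g as CaCO₃.
Equivalents of H⁺ required: 51,460 ÷ 50 g/eq = 1029 eq = 1029 mol NaHSO₄.
Mass of NaHSO₄: 1029 × 120.1 = 123,600 g.

124 kg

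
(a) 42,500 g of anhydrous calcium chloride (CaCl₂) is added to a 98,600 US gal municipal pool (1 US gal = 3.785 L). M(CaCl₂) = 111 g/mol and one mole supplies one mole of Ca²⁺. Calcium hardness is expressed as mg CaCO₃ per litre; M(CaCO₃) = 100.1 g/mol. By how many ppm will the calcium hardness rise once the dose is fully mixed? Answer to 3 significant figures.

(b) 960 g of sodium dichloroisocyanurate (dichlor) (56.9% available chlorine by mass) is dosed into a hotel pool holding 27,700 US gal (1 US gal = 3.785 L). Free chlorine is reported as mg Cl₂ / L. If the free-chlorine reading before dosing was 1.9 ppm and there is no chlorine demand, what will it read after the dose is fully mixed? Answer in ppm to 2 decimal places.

(a) 103 ppm; (b) 7.11 ppm

(a) Volume: 98,600 US gal × 3.785 L/gal = 373,201 L.
(a) Moles of Ca²⁺: 42,500 g ÷ 111 g/mol = 382.9 mol.
(a) As CaCO₃: 382.9 mol × 100.1 g/mol = 38,330 g.
(a) Rise: 38,330 g / 373,201 L × 1000 = 102.7 mg/L.

(b) Volume: 27,700 US gal × 3.785 L/gal = 104,844 L.
(b) Available chlorine delivered: 960 g × 0.569 = 546.2 g as Cl₂.
(b) Concentration rise: 546.2 g / 104,844 L = 5.21 mg/L = 5.21 ppm.
(b) Final FC: 1.9 + 5.21 = 7.11 ppm.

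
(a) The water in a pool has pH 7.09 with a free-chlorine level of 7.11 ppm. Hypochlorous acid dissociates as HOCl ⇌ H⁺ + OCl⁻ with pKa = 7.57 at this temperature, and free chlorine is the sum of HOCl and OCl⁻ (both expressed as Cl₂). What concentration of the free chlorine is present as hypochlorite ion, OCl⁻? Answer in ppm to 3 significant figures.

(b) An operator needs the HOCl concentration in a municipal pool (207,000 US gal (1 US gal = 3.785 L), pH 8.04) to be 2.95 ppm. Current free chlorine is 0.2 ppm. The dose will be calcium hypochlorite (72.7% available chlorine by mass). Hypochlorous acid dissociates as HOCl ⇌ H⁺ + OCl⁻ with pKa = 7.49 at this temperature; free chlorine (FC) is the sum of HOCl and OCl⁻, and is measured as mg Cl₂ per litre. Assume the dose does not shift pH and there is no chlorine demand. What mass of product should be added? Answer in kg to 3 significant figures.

(a) 1.77 ppm; (b) 14.2 kg

(a) [OCl⁻]/[HOCl] = 10^(pH − pKa) = 10^(7.09 − 7.57) = 10^-0.48 = 0.3311.
(a) Fraction as HOCl = 1 / (1 + 0.3311) = 0.7512.
(a) OCl⁻ = (1 − 0.7512) × 7.11 ppm = 1.769 ppm.

(b) Volume: 207,000 US gal × 3.785 L/gal = 783,495 L.
(b) [OCl⁻]/[HOCl] = 10^(pH − pKa) = 10^(8.04 − 7.49) = 3.548; fraction as HOCl = 1/(1 + 3.548) = 0.2199.
(b) Free chlorine required for 2.95 ppm HOCl: 2.95 / 0.2199 = 13.42 ppm.
(b) FC to add: 13.42 − 0.2 = 13.22 mg/L as Cl₂.
(b) Cl₂ equivalent: 13.22 mg/L × 783,495 L = 10,360 g.
(b) Product at 72.7% available Cl: 10,360 / 0.727 = 14,240 g.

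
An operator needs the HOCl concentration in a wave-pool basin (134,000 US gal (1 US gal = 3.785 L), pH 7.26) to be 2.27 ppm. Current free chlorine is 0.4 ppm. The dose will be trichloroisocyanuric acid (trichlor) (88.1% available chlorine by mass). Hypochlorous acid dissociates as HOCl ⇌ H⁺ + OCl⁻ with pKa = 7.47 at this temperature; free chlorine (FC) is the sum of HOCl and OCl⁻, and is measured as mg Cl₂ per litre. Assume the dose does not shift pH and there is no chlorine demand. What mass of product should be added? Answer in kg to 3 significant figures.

1.88 kg

Volume: 134,000 US gal × 3.785 L/gal = 507,190 L.
[OCl⁻]/[HOCl] = 10^(pH − pKa) = 10^(7.26 − 7.47) = 0.6166; fraction as HOCl = 1/(1 + 0.6166) = 0.6186.
Free chlorine required for 2.27 ppm HOCl: 2.27 / 0.6186 = 3.67 ppm.
FC to add: 3.67 − 0.4 = 3.27 mg/L as Cl₂.
Cl₂ equivalent: 3.27 mg/L × 507,190 L = 1658 g.
Product at 88.1% available Cl: 1658 / 0.881 = 1882 g.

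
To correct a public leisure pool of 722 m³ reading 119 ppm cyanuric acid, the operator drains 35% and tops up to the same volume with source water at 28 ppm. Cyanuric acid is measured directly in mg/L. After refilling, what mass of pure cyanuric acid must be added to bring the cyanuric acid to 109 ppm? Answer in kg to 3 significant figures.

15.8 kg

Volume: 722 m³ = 722,000 L.
After draining 35% and refilling: 119 × 0.65 + 28 × 0.35 = 87.15 ppm.
Deficit to target: 109 − 87.15 = 21.85 mg/L.
Mass: 21.85 mg/L × 722,000 L = 15,780 g cyanuric acid.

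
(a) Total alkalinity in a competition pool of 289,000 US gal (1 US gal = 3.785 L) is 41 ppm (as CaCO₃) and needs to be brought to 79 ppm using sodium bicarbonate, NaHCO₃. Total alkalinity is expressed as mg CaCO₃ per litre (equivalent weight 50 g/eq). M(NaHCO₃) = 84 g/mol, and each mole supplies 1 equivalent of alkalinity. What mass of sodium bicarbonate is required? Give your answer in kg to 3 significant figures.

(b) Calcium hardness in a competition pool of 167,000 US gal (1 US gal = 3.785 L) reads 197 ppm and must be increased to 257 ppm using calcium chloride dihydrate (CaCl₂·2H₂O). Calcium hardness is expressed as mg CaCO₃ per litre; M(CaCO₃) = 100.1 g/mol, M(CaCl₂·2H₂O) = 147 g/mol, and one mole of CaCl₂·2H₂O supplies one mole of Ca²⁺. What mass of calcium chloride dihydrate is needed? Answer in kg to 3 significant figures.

(a) Volume: 289,000 US gal × 3.785 L/gal = 1,093,865 L.
(a) Alkalinity to add: (79 − 41) = 38 mg/L as CaCO₃ × 1,093,865 L = 41,570 g as CaCO₃.
(a) Equivalents: 41,570 g ÷ 50 g/eq = 831.3 eq.
(a) NaHCO₃ supplies 1 eq per mole → 831.3 mol.
(a) Mass: 831.3 mol × 84 g/mol = 69,830 g.

(b) Volume: 167,000 US gal × 3.785 L/gal = 632,095 L.
(b) Hardness to add: (257 − 197) = 60 mg/L as CaCO₃ × 632,095 L = 37,930 g as CaCO₃.
(b) Moles of Ca²⁺ (1 mol Ca²⁺ ≡ 1 mol CaCO₃): 37,930 / 100.1 g/mol = 378.9 mol.
(b) Mass of CaCl₂·2H₂O: 378.9 × 147 = 55,700 g.

(a) 69.8 kg; (b) 55.7 kg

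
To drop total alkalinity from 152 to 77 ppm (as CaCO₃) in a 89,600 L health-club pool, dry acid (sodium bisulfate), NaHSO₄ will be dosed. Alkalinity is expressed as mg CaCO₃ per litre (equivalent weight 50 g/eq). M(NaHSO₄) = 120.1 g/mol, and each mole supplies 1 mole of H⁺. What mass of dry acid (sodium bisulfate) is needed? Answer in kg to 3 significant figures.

Alkalinity to neutralize: (152 − 77) = 75 mg/L as CaCO₃ × 89,600 L = 6720 g as CaCO₃.
Equivalents of H⁺ required: 6720 ÷ 50 g/eq = 134.4 eq = 134.4 mol NaHSO₄.
Mass of NaHSO₄: 134.4 × 120.1 = 16,140 g.

16.1 kg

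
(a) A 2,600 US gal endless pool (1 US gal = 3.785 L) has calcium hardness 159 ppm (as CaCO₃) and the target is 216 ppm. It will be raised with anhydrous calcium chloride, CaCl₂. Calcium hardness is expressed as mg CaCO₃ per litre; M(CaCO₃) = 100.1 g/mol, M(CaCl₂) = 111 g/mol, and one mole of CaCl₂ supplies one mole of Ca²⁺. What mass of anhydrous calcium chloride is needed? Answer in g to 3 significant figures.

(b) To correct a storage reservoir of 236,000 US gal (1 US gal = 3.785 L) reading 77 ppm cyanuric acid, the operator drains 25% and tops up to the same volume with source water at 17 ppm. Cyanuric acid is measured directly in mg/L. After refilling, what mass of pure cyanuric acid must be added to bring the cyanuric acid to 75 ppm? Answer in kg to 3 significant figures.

(a) Volume: 2,600 US gal × 3.785 L/gal = 9,841 L.
(a) Hardness to add: (216 − 159) = 57 mg/L as CaCO₃ × 9,841 L = 560.9 g as CaCO₃.
(a) Moles of Ca²⁺ (1 mol Ca²⁺ ≡ 1 mol CaCO₃): 560.9 / 100.1 g/mol = 5.604 mol.
(a) Mass of CaCl₂: 5.604 × 111 = 622 g.

(b) Volume: 236,000 US gal × 3.785 L/gal = 893,260 L.
(b) After draining 25% and refilling: 77 × 0.75 + 17 × 0.25 = 62 ppm.
(b) Deficit to target: 75 − 62 = 13 mg/L.
(b) Mass: 13 mg/L × 893,260 L = 11,610 g cyanuric acid.

(a) 622 g; (b) 11.6 kg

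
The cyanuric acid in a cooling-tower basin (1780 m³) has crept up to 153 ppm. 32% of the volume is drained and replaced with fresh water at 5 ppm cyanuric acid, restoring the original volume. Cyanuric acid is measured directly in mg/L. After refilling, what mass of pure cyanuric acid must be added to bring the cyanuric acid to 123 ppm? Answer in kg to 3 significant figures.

30.9 kg

Volume: 1780 m³ = 1,780,000 L.
After draining 32% and refilling: 153 × 0.68 + 5 × 0.32 = 105.64 ppm.
Deficit to target: 123 − 105.64 = 17.36 mg/L.
Mass: 17.36 mg/L × 1,780,000 L = 30,900 g cyanuric acid.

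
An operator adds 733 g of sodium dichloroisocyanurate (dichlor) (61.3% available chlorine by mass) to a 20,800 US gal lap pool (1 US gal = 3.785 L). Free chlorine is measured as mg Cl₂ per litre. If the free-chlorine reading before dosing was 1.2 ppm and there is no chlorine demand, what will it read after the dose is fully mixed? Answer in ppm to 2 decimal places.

6.91 ppm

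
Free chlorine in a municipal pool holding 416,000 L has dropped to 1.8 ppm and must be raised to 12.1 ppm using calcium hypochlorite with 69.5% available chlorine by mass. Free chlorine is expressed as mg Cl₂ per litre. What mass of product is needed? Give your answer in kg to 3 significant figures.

Chlorine deficit: 12.1 − 1.8 = 10.3 ppm = 10.3 mg/L as Cl₂.
Cl₂ equivalent needed: 10.3 mg/L × 416,000 L = 4,285,000 mg = 4285 g.
Product at 69.5% available chlorine: 4285 / 0.695 = 6165 g.

6.17 kg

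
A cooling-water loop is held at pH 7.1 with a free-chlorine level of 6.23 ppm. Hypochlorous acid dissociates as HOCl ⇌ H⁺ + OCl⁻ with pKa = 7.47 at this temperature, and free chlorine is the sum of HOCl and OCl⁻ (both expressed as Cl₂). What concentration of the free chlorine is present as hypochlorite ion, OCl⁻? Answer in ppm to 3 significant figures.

1.86 ppm

[OCl⁻]/[HOCl] = 10^(pH − pKa) = 10^(7.1 − 7.47) = 10^-0.37 = 0.4266.
Fraction as HOCl = 1 / (1 + 0.4266) = 0.701.
OCl⁻ = (1 − 0.701) × 6.23 ppm = 1.863 ppm.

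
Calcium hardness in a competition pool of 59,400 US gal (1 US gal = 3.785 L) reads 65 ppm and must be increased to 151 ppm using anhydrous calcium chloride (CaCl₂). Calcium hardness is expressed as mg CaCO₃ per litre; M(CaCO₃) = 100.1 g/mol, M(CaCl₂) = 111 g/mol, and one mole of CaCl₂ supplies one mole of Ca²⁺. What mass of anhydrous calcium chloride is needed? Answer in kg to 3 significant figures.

Volume: 59,400 US gal × 3.785 L/gal = 224,829 L.
Hardness to add: (151 − 65) = 86 mg/L as CaCO₃ × 224,829 L = 19,340 g as CaCO₃.
Moles of Ca²⁺ (1 mol Ca²⁺ ≡ 1 mol CaCO₃): 19,340 / 100.1 g/mol = 193.2 mol.
Mass of CaCl₂: 193.2 × 111 = 21,440 g.

21.4 kg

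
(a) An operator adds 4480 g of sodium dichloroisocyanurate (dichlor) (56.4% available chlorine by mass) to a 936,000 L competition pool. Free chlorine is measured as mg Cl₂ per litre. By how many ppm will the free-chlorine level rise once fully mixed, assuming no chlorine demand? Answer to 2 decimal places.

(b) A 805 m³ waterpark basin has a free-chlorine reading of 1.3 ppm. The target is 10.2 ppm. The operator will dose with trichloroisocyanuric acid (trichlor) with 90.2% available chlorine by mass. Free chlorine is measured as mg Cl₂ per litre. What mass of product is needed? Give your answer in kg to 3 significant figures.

(a) Available chlorine delivered: 4480 g × 0.564 = 2527 g as Cl₂.
(a) Concentration rise: 2527 g / 936,000 L = 2.699 mg/L = 2.70 ppm.

(b) Volume: 805 m³ = 805,000 L.
(b) Chlorine deficit: 10.2 − 1.3 = 8.9 ppm = 8.9 mg/L as Cl₂.
(b) Cl₂ equivalent needed: 8.9 mg/L × 805,000 L = 7,164,000 mg = 7164 g.
(b) Product at 90.2% available chlorine: 7164 / 0.902 = 7943 g.

(a) 2.70 ppm; (b) 7.94 kg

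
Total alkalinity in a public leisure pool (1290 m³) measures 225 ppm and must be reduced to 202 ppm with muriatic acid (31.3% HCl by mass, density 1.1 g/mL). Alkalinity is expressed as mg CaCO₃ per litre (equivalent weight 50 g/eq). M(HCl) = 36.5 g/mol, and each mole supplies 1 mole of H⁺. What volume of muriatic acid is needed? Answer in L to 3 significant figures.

Volume: 1290 m³ = 1,290,000 L.
Alkalinity to neutralize: (225 − 202) = 23 mg/L as CaCO₃ × 1,290,000 L = 29,670 g as CaCO₃.
Equivalents of H⁺ required: 29,670 ÷ 50 g/eq = 593.4 eq = 593.4 mol HCl.
Mass of HCl: 593.4 × 36.5 = 21,660 g.
Mass of 31.3% solution: 21,660 / 0.313 = 69,200 g.
Volume: 69,200 g ÷ 1.1 g/mL = 62,910 mL.

62.9 L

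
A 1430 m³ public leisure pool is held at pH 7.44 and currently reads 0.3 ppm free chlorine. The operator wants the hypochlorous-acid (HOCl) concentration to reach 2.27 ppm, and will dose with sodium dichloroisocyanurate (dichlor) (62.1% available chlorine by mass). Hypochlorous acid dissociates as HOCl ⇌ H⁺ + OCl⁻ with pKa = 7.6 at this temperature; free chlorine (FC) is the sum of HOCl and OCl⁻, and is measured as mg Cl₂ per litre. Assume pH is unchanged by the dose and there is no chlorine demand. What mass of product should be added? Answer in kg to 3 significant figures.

Volume: 1430 m³ = 1,430,000 L.
[OCl⁻]/[HOCl] = 10^(pH − pKa) = 10^(7.44 − 7.6) = 0.6918; fraction as HOCl = 1/(1 + 0.6918) = 0.5911.
Free chlorine required for 2.27 ppm HOCl: 2.27 / 0.5911 = 3.84 ppm.
FC to add: 3.84 − 0.3 = 3.54 mg/L as Cl₂.
Cl₂ equivalent: 3.54 mg/L × 1,430,000 L = 5063 g.
Product at 62.1% available Cl: 5063 / 0.621 = 8153 g.

8.15 kg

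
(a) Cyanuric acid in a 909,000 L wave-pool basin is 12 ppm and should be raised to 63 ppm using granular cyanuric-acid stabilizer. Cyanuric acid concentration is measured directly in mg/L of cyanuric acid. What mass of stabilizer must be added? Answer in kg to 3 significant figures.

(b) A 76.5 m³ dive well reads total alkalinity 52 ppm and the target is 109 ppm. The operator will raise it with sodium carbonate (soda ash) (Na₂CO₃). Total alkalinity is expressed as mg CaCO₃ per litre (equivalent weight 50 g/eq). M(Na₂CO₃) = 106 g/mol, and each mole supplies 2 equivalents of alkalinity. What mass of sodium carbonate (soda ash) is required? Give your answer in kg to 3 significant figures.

(a) CYA to add: (63 − 12) = 51 mg/L × 909,000 L = 46,360 g cyanuric acid.

(b) Volume: 76.5 m³ = 76,500 L.
(b) Alkalinity to add: (109 − 52) = 57 mg/L as CaCO₃ × 76,500 L = 4360 g as CaCO₃.
(b) Equivalents: 4360 g ÷ 50 g/eq = 87.21 eq.
(b) Each mole of Na₂CO₃ supplies 2 eq, so 87.21 / 2 = 43.6 mol.
(b) Mass: 43.6 mol × 106 g/mol = 4622 g.

(a) 46.4 kg; (b) 4.62 kg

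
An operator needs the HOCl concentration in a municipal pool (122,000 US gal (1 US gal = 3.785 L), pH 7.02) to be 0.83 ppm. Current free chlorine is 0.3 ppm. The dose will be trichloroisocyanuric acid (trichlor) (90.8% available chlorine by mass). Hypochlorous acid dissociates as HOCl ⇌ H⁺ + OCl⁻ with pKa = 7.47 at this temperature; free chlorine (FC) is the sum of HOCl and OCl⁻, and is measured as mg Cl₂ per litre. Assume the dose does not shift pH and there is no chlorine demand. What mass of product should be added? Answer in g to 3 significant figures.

Volume: 122,000 US gal × 3.785 L/gal = 461,770 L.
[OCl⁻]/[HOCl] = 10^(pH − pKa) = 10^(7.02 − 7.47) = 0.3548; fraction as HOCl = 1/(1 + 0.3548) = 0.7381.
Free chlorine required for 0.83 ppm HOCl: 0.83 / 0.7381 = 1.124 ppm.
FC to add: 1.124 − 0.3 = 0.8245 mg/L as Cl₂.
Cl₂ equivalent: 0.8245 mg/L × 461,770 L = 380.7 g.
Product at 90.8% available Cl: 380.7 / 0.908 = 419.3 g.

419 g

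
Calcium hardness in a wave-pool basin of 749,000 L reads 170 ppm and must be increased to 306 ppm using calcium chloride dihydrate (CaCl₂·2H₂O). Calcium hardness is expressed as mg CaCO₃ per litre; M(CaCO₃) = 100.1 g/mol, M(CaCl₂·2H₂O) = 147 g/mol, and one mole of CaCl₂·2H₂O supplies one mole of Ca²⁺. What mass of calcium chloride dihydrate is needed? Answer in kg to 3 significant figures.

Hardness to add: (306 − 170) = 136 mg/L as CaCO₃ × 749,000 L = 101,900 g as CaCO₃.
Moles of Ca²⁺ (1 mol Ca²⁺ ≡ 1 mol CaCO₃): 101,900 / 100.1 g/mol = 1018 mol.
Mass of CaCl₂·2H₂O: 1018 × 147 = 149,600 g.

150 kg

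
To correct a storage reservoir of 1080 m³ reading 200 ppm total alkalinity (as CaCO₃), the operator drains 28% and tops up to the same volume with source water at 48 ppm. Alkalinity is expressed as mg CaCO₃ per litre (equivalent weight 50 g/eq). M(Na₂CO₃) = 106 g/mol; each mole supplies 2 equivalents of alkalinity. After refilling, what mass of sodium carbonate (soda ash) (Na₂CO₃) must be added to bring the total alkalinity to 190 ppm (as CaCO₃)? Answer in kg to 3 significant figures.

37.3 kg

Volume: 1080 m³ = 1,080,000 L.
After draining 28% and refilling: 200 × 0.72 + 48 × 0.28 = 157.44 ppm.
Deficit to target: 190 − 157.44 = 32.56 mg/L.
As CaCO₃: 32.56 mg/L × 1,080,000 L = 35,160 g; ÷ 50 g/eq ÷ 2 = 351.6 mol Na₂CO₃.
Mass: 351.6 × 106 = 37,270 g.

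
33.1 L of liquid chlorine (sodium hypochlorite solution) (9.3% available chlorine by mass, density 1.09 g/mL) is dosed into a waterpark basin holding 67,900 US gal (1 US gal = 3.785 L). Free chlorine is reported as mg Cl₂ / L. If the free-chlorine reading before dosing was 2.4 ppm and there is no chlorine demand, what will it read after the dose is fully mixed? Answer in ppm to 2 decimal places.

15.46 ppm

Volume: 67,900 US gal × 3.785 L/gal = 257,002 L.
Mass of solution: 33.1 L × 1000 mL/L × 1.09 g/mL = 36,080 g.
Available chlorine delivered: 36,080 g × 0.093 = 3355 g as Cl₂.
Concentration rise: 3355 g / 257,002 L = 13.06 mg/L = 13.06 ppm.
Final FC: 2.4 + 13.06 = 15.46 ppm.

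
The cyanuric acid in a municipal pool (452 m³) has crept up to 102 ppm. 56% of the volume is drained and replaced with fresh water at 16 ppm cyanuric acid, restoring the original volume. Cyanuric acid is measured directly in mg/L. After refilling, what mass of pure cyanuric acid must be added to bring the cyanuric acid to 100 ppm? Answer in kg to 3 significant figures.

Volume: 452 m³ = 452,000 L.
After draining 56% and refilling: 102 × 0.44 + 16 × 0.56 = 53.84 ppm.
Deficit to target: 100 − 53.84 = 46.16 mg/L.
Mass: 46.16 mg/L × 452,000 L = 20,860 g cyanuric acid.

20.9 kg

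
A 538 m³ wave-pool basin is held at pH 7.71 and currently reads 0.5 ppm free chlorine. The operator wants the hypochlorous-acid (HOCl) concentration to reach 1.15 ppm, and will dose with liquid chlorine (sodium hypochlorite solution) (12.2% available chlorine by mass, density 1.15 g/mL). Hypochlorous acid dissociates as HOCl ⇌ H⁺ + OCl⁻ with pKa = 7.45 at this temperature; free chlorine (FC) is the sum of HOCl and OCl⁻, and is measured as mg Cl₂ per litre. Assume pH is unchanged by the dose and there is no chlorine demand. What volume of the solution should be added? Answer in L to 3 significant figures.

10.5 L

Volume: 538 m³ = 538,000 L.
[OCl⁻]/[HOCl] = 10^(pH − pKa) = 10^(7.71 − 7.45) = 1.82; fraction as HOCl = 1/(1 + 1.82) = 0.3546.
Free chlorine required for 1.15 ppm HOCl: 1.15 / 0.3546 = 3.243 ppm.
FC to add: 3.243 − 0.5 = 2.743 mg/L as Cl₂.
Cl₂ equivalent: 2.743 mg/L × 538,000 L = 1476 g.
Product at 12.2% available Cl: 1476 / 0.122 = 12,090 g.
Volume: 12,090 g ÷ 1.15 g/mL = 10,520 mL.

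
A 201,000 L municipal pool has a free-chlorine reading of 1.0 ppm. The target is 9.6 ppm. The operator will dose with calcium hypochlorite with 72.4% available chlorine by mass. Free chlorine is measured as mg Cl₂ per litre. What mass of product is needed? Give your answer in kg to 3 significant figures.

Chlorine deficit: 9.6 − 1.0 = 8.6 ppm = 8.6 mg/L as Cl₂.
Cl₂ equivalent needed: 8.6 mg/L × 201,000 L = 1,729,000 mg = 1729 g.
Product at 72.4% available chlorine: 1729 / 0.724 = 2388 g.

2.39 kg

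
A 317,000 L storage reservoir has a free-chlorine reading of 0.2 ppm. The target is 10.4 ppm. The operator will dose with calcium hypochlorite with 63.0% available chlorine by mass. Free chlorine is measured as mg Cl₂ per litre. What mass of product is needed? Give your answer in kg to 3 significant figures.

5.13 kg

Chlorine deficit: 10.4 − 0.2 = 10.2 ppm = 10.2 mg/L as Cl₂.
Cl₂ equivalent needed: 10.2 mg/L × 317,000 L = 3,233,000 mg = 3233 g.
Product at 63.0% available chlorine: 3233 / 0.63 = 5132 g.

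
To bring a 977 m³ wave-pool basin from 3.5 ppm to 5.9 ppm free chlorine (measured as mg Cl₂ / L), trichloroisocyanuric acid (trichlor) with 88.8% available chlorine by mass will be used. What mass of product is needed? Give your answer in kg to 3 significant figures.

2.64 kg

Volume: 977 m³ = 977,000 L.
Chlorine deficit: 5.9 − 3.5 = 2.4 ppm = 2.4 mg/L as Cl₂.
Cl₂ equivalent needed: 2.4 mg/L × 977,000 L = 2,345,000 mg = 2345 g.
Product at 88.8% available chlorine: 2345 / 0.888 = 2641 g.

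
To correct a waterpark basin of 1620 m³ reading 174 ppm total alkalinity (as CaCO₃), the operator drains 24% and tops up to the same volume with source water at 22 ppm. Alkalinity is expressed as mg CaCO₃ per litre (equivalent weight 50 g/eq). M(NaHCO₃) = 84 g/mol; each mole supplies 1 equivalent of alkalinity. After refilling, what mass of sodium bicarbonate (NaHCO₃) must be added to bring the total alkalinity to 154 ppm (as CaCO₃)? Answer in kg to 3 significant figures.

Volume: 1620 m³ = 1,620,000 L.
After draining 24% and refilling: 174 × 0.76 + 22 × 0.24 = 137.52 ppm.
Deficit to target: 154 − 137.52 = 16.48 mg/L.
As CaCO₃: 16.48 mg/L × 1,620,000 L = 26,700 g; ÷ 50 g/eq ÷ 1 = 534 mol NaHCO₃.
Mass: 534 × 84 = 44,850 g.

44.9 kg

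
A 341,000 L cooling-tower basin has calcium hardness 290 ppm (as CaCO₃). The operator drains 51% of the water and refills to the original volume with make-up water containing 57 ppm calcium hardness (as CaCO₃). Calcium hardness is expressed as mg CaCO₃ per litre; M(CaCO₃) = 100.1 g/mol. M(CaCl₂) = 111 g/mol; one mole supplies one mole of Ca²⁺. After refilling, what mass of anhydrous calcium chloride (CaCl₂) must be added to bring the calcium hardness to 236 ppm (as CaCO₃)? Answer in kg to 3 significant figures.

After draining 51% and refilling: 290 × 0.49 + 57 × 0.51 = 171.17 ppm.
Deficit to target: 236 − 171.17 = 64.83 mg/L.
As CaCO₃: 64.83 mg/L × 341,000 L = 22,110 g; ÷ 100.1 = 220.8 mol Ca²⁺.
Mass: 220.8 × 111 = 24,510 g.

24.5 kg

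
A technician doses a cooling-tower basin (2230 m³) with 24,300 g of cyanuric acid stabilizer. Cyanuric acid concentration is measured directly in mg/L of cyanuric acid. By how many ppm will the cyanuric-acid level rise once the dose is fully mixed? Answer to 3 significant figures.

10.9 ppm

Volume: 2230 m³ = 2,230,000 L.
Rise: 24,300 g / 2,230,000 L × 1000 = 10.9 mg/L.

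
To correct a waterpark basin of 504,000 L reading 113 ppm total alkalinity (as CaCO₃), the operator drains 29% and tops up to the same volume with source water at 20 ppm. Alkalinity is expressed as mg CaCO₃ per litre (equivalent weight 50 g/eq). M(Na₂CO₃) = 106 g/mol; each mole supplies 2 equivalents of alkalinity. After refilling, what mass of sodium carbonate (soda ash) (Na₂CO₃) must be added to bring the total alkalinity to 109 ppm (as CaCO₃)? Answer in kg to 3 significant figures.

12.3 kg

After draining 29% and refilling: 113 × 0.71 + 20 × 0.29 = 86.03 ppm.
Deficit to target: 109 − 86.03 = 22.97 mg/L.
As CaCO₃: 22.97 mg/L × 504,000 L = 11,580 g; ÷ 50 g/eq ÷ 2 = 115.8 mol Na₂CO₃.
Mass: 115.8 × 106 = 12,270 g.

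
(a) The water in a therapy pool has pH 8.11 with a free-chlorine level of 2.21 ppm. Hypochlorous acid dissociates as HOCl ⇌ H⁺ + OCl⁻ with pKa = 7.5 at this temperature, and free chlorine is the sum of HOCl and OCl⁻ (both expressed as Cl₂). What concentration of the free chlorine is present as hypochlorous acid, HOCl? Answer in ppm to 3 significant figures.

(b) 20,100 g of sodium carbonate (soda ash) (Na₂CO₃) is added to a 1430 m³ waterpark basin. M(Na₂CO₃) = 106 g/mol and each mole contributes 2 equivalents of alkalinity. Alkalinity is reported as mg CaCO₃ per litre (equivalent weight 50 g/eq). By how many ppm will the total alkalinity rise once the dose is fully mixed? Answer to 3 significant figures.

(a) 0.436 ppm; (b) 13.3 ppm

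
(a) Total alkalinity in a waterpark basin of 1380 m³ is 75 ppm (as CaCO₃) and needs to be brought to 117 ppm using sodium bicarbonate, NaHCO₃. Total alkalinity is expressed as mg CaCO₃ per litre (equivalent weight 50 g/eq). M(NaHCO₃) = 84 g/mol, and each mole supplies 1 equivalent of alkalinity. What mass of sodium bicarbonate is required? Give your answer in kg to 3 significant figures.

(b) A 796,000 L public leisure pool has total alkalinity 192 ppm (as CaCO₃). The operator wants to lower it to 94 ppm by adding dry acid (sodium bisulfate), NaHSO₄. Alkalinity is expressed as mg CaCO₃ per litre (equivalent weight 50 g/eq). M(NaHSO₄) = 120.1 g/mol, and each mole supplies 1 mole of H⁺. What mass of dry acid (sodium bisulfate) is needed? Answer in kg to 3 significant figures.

(a) 97.4 kg; (b) 187 kg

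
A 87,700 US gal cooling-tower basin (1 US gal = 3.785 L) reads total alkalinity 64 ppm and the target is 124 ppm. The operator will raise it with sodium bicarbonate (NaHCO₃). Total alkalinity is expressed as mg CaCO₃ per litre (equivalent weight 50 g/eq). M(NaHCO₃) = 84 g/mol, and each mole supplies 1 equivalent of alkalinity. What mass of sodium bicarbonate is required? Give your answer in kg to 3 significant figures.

33.5 kg

Volume: 87,700 US gal × 3.785 L/gal = 331,944 L.
Alkalinity to add: (124 − 64) = 60 mg/L as CaCO₃ × 331,944 L = 19,920 g as CaCO₃.
Equivalents: 19,920 g ÷ 50 g/eq = 398.3 eq.
NaHCO₃ supplies 1 eq per mole → 398.3 mol.
Mass: 398.3 mol × 84 g/mol = 33,460 g.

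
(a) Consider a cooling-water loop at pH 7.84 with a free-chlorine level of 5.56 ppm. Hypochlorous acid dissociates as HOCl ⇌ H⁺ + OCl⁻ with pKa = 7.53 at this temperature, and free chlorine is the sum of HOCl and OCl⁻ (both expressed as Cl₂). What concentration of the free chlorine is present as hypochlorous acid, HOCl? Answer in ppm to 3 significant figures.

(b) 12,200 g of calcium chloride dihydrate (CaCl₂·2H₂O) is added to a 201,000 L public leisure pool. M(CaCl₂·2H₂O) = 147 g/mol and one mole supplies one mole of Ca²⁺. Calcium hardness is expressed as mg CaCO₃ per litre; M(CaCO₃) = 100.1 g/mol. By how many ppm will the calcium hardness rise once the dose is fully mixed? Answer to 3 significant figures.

(a) 1.83 ppm; (b) 41.3 ppm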